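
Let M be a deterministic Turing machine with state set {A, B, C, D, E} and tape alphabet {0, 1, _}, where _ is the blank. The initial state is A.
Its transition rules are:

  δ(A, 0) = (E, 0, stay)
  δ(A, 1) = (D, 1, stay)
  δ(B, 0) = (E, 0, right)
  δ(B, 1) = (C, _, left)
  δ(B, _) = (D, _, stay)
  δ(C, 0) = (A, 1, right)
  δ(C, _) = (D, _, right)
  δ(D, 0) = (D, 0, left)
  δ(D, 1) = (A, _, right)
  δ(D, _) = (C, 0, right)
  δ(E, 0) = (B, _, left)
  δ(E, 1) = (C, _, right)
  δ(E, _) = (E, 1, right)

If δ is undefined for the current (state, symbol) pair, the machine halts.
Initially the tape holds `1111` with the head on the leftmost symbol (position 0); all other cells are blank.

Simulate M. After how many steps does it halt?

8

state=A head=0 tape=[1]111_   (A,1)→(D,1,stay)
state=D head=0 tape=[1]111_   (D,1)→(A,_,right)
state=A head=1 tape=_[1]11_   (A,1)→(D,1,stay)
state=D head=1 tape=_[1]11_   (D,1)→(A,_,right)
state=A head=2 tape=__[1]1_   (A,1)→(D,1,stay)
state=D head=2 tape=__[1]1_   (D,1)→(A,_,right)
state=A head=3 tape=___[1]_   (A,1)→(D,1,stay)
state=D head=3 tape=___[1]_   (D,1)→(A,_,right)
state=A head=4 tape=____[_]
M halts after 8 transitions.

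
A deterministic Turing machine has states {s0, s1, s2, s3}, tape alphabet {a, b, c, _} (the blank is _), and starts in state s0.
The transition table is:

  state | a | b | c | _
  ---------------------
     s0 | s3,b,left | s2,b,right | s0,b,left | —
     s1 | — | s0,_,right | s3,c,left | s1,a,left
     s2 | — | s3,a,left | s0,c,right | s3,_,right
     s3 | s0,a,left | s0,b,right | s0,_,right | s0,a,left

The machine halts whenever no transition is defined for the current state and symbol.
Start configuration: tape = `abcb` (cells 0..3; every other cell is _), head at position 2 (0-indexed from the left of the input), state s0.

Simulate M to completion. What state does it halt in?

s0 | ab[c]b__   read c → write b, move left, go to s0
s0 | a[b]bb__   read b → write b, move right, go to s2
s2 | ab[b]b__   read b → write a, move left, go to s3
s3 | a[b]ab__   read b → write b, move right, go to s0
s0 | ab[a]b__   read a → write b, move left, go to s3
s3 | a[b]bb__   read b → write b, move right, go to s0
s0 | ab[b]b__   read b → write b, move right, go to s2
s2 | abb[b]__   read b → write a, move left, go to s3
s3 | ab[b]a__   read b → write b, move right, go to s0
s0 | abb[a]__   read a → write b, move left, go to s3
s3 | ab[b]b__   read b → write b, move right, go to s0
s0 | abb[b]__   read b → write b, move right, go to s2
s2 | abbb[_]_   read _ → write _, move right, go to s3
s3 | abbb_[_]   read _ → write a, move left, go to s0
s0 | abbb[_]a
No transition is defined for (s0, _); M halts in state s0.

s0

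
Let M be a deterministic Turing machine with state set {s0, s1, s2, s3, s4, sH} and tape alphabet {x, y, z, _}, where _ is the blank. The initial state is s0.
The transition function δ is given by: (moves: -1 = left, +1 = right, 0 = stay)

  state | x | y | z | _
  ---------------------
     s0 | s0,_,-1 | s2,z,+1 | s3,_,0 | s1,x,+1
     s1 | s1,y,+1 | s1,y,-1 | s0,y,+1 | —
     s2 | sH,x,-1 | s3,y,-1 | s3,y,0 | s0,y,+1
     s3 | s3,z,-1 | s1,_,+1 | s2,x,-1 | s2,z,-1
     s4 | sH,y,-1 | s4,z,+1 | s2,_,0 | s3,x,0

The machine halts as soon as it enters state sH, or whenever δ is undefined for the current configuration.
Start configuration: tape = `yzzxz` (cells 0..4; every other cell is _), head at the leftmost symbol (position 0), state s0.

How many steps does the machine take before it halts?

18

state=s0 head=0 tape=[y]zzxz_   (s0,y)→(s2,z,+1)
state=s2 head=1 tape=z[z]zxz_   (s2,z)→(s3,y,0)
state=s3 head=1 tape=z[y]zxz_   (s3,y)→(s1,_,+1)
state=s1 head=2 tape=z_[z]xz_   (s1,z)→(s0,y,+1)
state=s0 head=3 tape=z_y[x]z_   (s0,x)→(s0,_,-1)
state=s0 head=2 tape=z_[y]_z_   (s0,y)→(s2,z,+1)
state=s2 head=3 tape=z_z[_]z_   (s2,_)→(s0,y,+1)
state=s0 head=4 tape=z_zy[z]_   (s0,z)→(s3,_,0)
state=s3 head=4 tape=z_zy[_]_   (s3,_)→(s2,z,-1)
state=s2 head=3 tape=z_z[y]z_   (s2,y)→(s3,y,-1)
state=s3 head=2 tape=z_[z]yz_   (s3,z)→(s2,x,-1)
state=s2 head=1 tape=z[_]xyz_   (s2,_)→(s0,y,+1)
state=s0 head=2 tape=zy[x]yz_   (s0,x)→(s0,_,-1)
state=s0 head=1 tape=z[y]_yz_   (s0,y)→(s2,z,+1)
state=s2 head=2 tape=zz[_]yz_   (s2,_)→(s0,y,+1)
state=s0 head=3 tape=zzy[y]z_   (s0,y)→(s2,z,+1)
state=s2 head=4 tape=zzyz[z]_   (s2,z)→(s3,y,0)
state=s3 head=4 tape=zzyz[y]_   (s3,y)→(s1,_,+1)
state=s1 head=5 tape=zzyz_[_]
M halts after 18 transitions.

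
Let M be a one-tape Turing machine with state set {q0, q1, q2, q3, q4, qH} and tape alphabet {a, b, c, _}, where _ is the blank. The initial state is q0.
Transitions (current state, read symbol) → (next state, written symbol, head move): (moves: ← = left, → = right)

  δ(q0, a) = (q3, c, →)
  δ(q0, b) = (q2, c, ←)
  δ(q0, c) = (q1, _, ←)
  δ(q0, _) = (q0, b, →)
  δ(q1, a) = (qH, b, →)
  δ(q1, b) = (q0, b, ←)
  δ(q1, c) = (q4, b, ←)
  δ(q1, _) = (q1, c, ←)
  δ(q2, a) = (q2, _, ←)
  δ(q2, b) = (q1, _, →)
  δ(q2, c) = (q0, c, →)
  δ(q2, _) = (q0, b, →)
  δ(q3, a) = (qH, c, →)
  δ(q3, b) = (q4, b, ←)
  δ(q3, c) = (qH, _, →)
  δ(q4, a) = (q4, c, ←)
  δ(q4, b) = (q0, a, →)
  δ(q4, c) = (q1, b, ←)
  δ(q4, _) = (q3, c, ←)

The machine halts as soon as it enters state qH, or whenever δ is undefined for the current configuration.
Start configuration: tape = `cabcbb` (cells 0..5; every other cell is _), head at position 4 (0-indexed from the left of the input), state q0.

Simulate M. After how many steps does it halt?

18

q0 | __cabc[b]b   read b → write c, move ←, go to q2
q2 | __cab[c]cb   read c → write c, move →, go to q0
q0 | __cabc[c]b   read c → write _, move ←, go to q1
q1 | __cab[c]_b   read c → write b, move ←, go to q4
q4 | __ca[b]b_b   read b → write a, move →, go to q0
q0 | __caa[b]_b   read b → write c, move ←, go to q2
q2 | __ca[a]c_b   read a → write _, move ←, go to q2
q2 | __c[a]_c_b   read a → write _, move ←, go to q2
q2 | __[c]__c_b   read c → write c, move →, go to q0
q0 | __c[_]_c_b   read _ → write b, move →, go to q0
q0 | __cb[_]c_b   read _ → write b, move →, go to q0
q0 | __cbb[c]_b   read c → write _, move ←, go to q1
q1 | __cb[b]__b   read b → write b, move ←, go to q0
q0 | __c[b]b__b   read b → write c, move ←, go to q2
q2 | __[c]cb__b   read c → write c, move →, go to q0
q0 | __c[c]b__b   read c → write _, move ←, go to q1
q1 | __[c]_b__b   read c → write b, move ←, go to q4
q4 | _[_]b_b__b   read _ → write c, move ←, go to q3
q3 | [_]cb_b__b
M halts after 18 transitions.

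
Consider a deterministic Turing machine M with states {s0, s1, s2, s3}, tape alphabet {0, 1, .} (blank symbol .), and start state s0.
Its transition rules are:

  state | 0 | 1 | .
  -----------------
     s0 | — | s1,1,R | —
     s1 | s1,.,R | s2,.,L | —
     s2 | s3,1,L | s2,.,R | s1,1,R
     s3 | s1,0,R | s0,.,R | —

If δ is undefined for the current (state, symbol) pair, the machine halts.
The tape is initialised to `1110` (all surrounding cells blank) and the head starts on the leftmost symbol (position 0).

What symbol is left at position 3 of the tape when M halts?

.

state=s0 head=0 tape=[1]110.   (s0,1)→(s1,1,R)
state=s1 head=1 tape=1[1]10.   (s1,1)→(s2,.,L)
state=s2 head=0 tape=[1].10.   (s2,1)→(s2,.,R)
state=s2 head=1 tape=.[.]10.   (s2,.)→(s1,1,R)
state=s1 head=2 tape=.1[1]0.   (s1,1)→(s2,.,L)
state=s2 head=1 tape=.[1].0.   (s2,1)→(s2,.,R)
state=s2 head=2 tape=..[.]0.   (s2,.)→(s1,1,R)
state=s1 head=3 tape=..1[0].   (s1,0)→(s1,.,R)
state=s1 head=4 tape=..1.[.]
Cell 3 holds . when M halts.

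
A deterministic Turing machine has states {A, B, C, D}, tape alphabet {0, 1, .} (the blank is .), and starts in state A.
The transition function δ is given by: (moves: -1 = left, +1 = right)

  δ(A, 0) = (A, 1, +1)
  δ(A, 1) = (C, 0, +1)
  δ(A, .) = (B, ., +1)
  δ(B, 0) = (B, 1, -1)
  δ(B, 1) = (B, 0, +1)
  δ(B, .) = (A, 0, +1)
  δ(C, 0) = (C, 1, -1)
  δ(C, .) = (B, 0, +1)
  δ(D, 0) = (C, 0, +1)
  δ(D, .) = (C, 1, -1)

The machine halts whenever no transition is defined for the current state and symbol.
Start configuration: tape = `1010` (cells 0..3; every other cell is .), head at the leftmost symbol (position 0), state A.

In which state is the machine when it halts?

A | ..[1]010   read 1 → write 0, move +1, go to C
C | ..0[0]10   read 0 → write 1, move -1, go to C
C | ..[0]110   read 0 → write 1, move -1, go to C
C | .[.]1110   read . → write 0, move +1, go to B
B | .0[1]110   read 1 → write 0, move +1, go to B
B | .00[1]10   read 1 → write 0, move +1, go to B
B | .000[1]0   read 1 → write 0, move +1, go to B
B | .0000[0]   read 0 → write 1, move -1, go to B
B | .000[0]1   read 0 → write 1, move -1, go to B
B | .00[0]11   read 0 → write 1, move -1, go to B
B | .0[0]111   read 0 → write 1, move -1, go to B
B | .[0]1111   read 0 → write 1, move -1, go to B
B | [.]11111   read . → write 0, move +1, go to A
A | 0[1]1111   read 1 → write 0, move +1, go to C
C | 00[1]111
No transition is defined for (C, 1); M halts in state C.

C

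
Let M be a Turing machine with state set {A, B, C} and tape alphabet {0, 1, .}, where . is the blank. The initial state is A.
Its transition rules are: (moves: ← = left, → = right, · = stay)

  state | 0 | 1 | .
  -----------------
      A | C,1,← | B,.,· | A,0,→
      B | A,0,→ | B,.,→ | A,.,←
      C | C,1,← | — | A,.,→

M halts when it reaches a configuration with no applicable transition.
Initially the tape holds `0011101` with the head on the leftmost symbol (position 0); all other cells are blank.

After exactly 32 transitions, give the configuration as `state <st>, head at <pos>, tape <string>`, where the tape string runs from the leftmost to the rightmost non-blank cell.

state A, head at -2, tape 001..111101

A | ....[0]011101   read 0 → write 1, move ←, go to C
C | ...[.]1011101   read . → write ., move →, go to A
A | ....[1]011101   read 1 → write ., move ·, go to B
B | ....[.]011101   read . → write ., move ←, go to A
A | ...[.].011101   read . → write 0, move →, go to A
A | ...0[.]011101   read . → write 0, move →, go to A
A | ...00[0]11101   read 0 → write 1, move ←, go to C
C | ...0[0]111101   read 0 → write 1, move ←, go to C
C | ...[0]1111101   read 0 → write 1, move ←, go to C
C | ..[.]11111101   read . → write ., move →, go to A
A | ...[1]1111101   read 1 → write ., move ·, go to B
B | ...[.]1111101   read . → write ., move ←, go to A
A | ..[.].1111101   read . → write 0, move →, go to A
A | ..0[.]1111101   read . → write 0, move →, go to A
A | ..00[1]111101   read 1 → write ., move ·, go to B
B | ..00[.]111101   read . → write ., move ←, go to A
A | ..0[0].111101   read 0 → write 1, move ←, go to C
C | ..[0]1.111101   read 0 → write 1, move ←, go to C
C | .[.]11.111101   read . → write ., move →, go to A
A | ..[1]1.111101   read 1 → write ., move ·, go to B
B | ..[.]1.111101   read . → write ., move ←, go to A
A | .[.].1.111101   read . → write 0, move →, go to A
A | .0[.]1.111101   read . → write 0, move →, go to A
A | .00[1].111101   read 1 → write ., move ·, go to B
B | .00[.].111101   read . → write ., move ←, go to A
A | .0[0]..111101   read 0 → write 1, move ←, go to C
C | .[0]1..111101   read 0 → write 1, move ←, go to C
C | [.]11..111101   read . → write ., move →, go to A
A | .[1]1..111101   read 1 → write ., move ·, go to B
B | .[.]1..111101   read . → write ., move ←, go to A
A | [.].1..111101   read . → write 0, move →, go to A
A | 0[.]1..111101   read . → write 0, move →, go to A
A | 00[1]..111101
After 32 steps: state A, head at -2, tape 001..111101.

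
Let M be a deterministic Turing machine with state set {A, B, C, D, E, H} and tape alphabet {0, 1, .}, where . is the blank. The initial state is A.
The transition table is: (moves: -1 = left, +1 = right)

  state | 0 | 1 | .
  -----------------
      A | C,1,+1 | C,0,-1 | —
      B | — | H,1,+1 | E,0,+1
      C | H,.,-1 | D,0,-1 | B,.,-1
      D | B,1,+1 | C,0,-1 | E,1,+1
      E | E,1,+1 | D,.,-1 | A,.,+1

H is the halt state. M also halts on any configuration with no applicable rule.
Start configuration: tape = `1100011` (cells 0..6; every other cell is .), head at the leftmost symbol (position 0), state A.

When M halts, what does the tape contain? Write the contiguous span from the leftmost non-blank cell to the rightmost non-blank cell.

0.0000011

A | ..[1]100011   read 1 → write 0, move -1, go to C
C | .[.]0100011   read . → write ., move -1, go to B
B | [.].0100011   read . → write 0, move +1, go to E
E | 0[.]0100011   read . → write ., move +1, go to A
A | 0.[0]100011   read 0 → write 1, move +1, go to C
C | 0.1[1]00011   read 1 → write 0, move -1, go to D
D | 0.[1]000011   read 1 → write 0, move -1, go to C
C | 0[.]0000011   read . → write ., move -1, go to B
B | [0].0000011
The non-blank tape span at halt is 0.0000011.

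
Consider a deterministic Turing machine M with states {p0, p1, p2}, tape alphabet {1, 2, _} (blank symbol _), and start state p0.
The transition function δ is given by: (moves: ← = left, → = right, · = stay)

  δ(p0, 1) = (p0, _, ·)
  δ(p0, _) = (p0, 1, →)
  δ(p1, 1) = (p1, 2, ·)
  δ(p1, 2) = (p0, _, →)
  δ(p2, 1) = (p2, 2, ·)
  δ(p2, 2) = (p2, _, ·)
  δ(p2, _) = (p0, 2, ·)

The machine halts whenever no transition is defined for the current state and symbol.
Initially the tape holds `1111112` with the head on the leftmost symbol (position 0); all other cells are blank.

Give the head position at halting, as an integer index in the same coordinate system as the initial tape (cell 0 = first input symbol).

6

p0 | [1]111112   read 1 → write _, move ·, go to p0
p0 | [_]111112   read _ → write 1, move →, go to p0
p0 | 1[1]11112   read 1 → write _, move ·, go to p0
p0 | 1[_]11112   read _ → write 1, move →, go to p0
p0 | 11[1]1112   read 1 → write _, move ·, go to p0
p0 | 11[_]1112   read _ → write 1, move →, go to p0
p0 | 111[1]112   read 1 → write _, move ·, go to p0
p0 | 111[_]112   read _ → write 1, move →, go to p0
p0 | 1111[1]12   read 1 → write _, move ·, go to p0
p0 | 1111[_]12   read _ → write 1, move →, go to p0
p0 | 11111[1]2   read 1 → write _, move ·, go to p0
p0 | 11111[_]2   read _ → write 1, move →, go to p0
p0 | 111111[2]
At halt the head is at cell 6.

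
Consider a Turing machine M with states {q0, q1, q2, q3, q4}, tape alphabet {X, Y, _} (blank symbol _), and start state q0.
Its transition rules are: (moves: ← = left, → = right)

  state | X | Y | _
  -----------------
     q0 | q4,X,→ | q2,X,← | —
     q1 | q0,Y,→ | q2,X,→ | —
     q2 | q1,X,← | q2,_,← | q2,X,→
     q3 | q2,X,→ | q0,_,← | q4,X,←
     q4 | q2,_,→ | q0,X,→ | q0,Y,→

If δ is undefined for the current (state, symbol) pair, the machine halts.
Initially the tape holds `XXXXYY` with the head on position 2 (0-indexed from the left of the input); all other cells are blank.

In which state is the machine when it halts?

q0

state=q0 head=2 tape=XX[X]XYY_   (q0,X)→(q4,X,→)
state=q4 head=3 tape=XXX[X]YY_   (q4,X)→(q2,_,→)
state=q2 head=4 tape=XXX_[Y]Y_   (q2,Y)→(q2,_,←)
state=q2 head=3 tape=XXX[_]_Y_   (q2,_)→(q2,X,→)
state=q2 head=4 tape=XXXX[_]Y_   (q2,_)→(q2,X,→)
state=q2 head=5 tape=XXXXX[Y]_   (q2,Y)→(q2,_,←)
state=q2 head=4 tape=XXXX[X]__   (q2,X)→(q1,X,←)
state=q1 head=3 tape=XXX[X]X__   (q1,X)→(q0,Y,→)
state=q0 head=4 tape=XXXY[X]__   (q0,X)→(q4,X,→)
state=q4 head=5 tape=XXXYX[_]_   (q4,_)→(q0,Y,→)
state=q0 head=6 tape=XXXYXY[_]
No transition is defined for (q0, _); M halts in state q0.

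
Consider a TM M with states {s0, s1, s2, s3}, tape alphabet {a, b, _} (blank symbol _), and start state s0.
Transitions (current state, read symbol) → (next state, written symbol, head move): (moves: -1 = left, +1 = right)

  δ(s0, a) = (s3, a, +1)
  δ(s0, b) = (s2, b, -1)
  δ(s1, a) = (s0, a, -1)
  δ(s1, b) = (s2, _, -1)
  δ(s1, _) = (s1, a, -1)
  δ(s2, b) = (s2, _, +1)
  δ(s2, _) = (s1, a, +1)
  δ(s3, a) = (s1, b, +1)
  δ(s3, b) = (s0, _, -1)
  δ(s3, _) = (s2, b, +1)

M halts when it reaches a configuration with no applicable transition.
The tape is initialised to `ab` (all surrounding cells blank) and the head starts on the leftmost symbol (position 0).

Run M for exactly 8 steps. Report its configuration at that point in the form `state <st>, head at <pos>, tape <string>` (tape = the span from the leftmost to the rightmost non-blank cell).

state s2, head at 0, tape abaa

s0 | [a]b__   read a → write a, move +1, go to s3
s3 | a[b]__   read b → write _, move -1, go to s0
s0 | [a]___   read a → write a, move +1, go to s3
s3 | a[_]__   read _ → write b, move +1, go to s2
s2 | ab[_]_   read _ → write a, move +1, go to s1
s1 | aba[_]   read _ → write a, move -1, go to s1
s1 | ab[a]a   read a → write a, move -1, go to s0
s0 | a[b]aa   read b → write b, move -1, go to s2
s2 | [a]baa
After 8 steps: state s2, head at 0, tape abaa.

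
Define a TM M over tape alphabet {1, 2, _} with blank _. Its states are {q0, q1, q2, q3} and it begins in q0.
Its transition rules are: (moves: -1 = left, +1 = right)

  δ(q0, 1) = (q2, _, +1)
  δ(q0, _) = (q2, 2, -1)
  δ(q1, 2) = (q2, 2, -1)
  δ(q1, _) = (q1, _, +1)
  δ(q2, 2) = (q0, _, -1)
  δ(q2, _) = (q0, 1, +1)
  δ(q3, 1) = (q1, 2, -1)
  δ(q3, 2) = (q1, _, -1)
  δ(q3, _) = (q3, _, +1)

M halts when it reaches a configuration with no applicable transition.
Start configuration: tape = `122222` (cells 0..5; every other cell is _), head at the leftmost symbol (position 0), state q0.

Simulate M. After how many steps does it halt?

4

state=q0 head=0 tape=_[1]22222   (q0,1)→(q2,_,+1)
state=q2 head=1 tape=__[2]2222   (q2,2)→(q0,_,-1)
state=q0 head=0 tape=_[_]_2222   (q0,_)→(q2,2,-1)
state=q2 head=-1 tape=[_]2_2222   (q2,_)→(q0,1,+1)
state=q0 head=0 tape=1[2]_2222
M halts after 4 transitions.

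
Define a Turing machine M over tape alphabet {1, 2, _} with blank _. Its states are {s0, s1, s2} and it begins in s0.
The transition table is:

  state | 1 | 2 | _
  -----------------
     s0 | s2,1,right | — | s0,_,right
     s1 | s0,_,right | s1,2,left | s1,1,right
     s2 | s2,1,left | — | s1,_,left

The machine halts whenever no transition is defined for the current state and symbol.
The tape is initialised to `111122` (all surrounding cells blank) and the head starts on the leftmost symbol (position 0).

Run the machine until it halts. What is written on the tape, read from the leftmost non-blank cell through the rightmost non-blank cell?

1111_122

s0 | __[1]11122   read 1 → write 1, move right, go to s2
s2 | __1[1]1122   read 1 → write 1, move left, go to s2
s2 | __[1]11122   read 1 → write 1, move left, go to s2
s2 | _[_]111122   read _ → write _, move left, go to s1
s1 | [_]_111122   read _ → write 1, move right, go to s1
s1 | 1[_]111122   read _ → write 1, move right, go to s1
s1 | 11[1]11122   read 1 → write _, move right, go to s0
s0 | 11_[1]1122   read 1 → write 1, move right, go to s2
s2 | 11_1[1]122   read 1 → write 1, move left, go to s2
s2 | 11_[1]1122   read 1 → write 1, move left, go to s2
s2 | 11[_]11122   read _ → write _, move left, go to s1
s1 | 1[1]_11122   read 1 → write _, move right, go to s0
s0 | 1_[_]11122   read _ → write _, move right, go to s0
s0 | 1__[1]1122   read 1 → write 1, move right, go to s2
s2 | 1__1[1]122   read 1 → write 1, move left, go to s2
s2 | 1__[1]1122   read 1 → write 1, move left, go to s2
s2 | 1_[_]11122   read _ → write _, move left, go to s1
s1 | 1[_]_11122   read _ → write 1, move right, go to s1
s1 | 11[_]11122   read _ → write 1, move right, go to s1
s1 | 111[1]1122   read 1 → write _, move right, go to s0
s0 | 111_[1]122   read 1 → write 1, move right, go to s2
s2 | 111_1[1]22   read 1 → write 1, move left, go to s2
s2 | 111_[1]122   read 1 → write 1, move left, go to s2
s2 | 111[_]1122   read _ → write _, move left, go to s1
s1 | 11[1]_1122   read 1 → write _, move right, go to s0
s0 | 11_[_]1122   read _ → write _, move right, go to s0
s0 | 11__[1]122   read 1 → write 1, move right, go to s2
s2 | 11__1[1]22   read 1 → write 1, move left, go to s2
s2 | 11__[1]122   read 1 → write 1, move left, go to s2
s2 | 11_[_]1122   read _ → write _, move left, go to s1
s1 | 11[_]_1122   read _ → write 1, move right, go to s1
s1 | 111[_]1122   read _ → write 1, move right, go to s1
s1 | 1111[1]122   read 1 → write _, move right, go to s0
s0 | 1111_[1]22   read 1 → write 1, move right, go to s2
s2 | 1111_1[2]2
The non-blank tape span at halt is 1111_122.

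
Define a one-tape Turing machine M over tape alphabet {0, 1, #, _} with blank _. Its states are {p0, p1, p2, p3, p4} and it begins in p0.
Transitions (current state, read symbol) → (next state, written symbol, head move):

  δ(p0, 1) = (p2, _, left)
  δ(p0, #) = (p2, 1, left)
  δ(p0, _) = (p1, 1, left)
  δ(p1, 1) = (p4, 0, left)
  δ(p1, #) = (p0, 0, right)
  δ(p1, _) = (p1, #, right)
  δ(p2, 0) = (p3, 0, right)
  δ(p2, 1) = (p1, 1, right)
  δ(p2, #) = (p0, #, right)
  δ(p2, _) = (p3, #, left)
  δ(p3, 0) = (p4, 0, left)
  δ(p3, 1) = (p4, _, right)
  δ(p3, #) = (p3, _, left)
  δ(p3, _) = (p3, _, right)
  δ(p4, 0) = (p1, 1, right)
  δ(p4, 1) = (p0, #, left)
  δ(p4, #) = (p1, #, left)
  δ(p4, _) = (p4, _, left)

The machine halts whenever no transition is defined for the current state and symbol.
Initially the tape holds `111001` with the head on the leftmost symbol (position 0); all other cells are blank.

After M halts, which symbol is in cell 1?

0

state=p0 head=0 tape=__[1]11001   (p0,1)→(p2,_,left)
state=p2 head=-1 tape=_[_]_11001   (p2,_)→(p3,#,left)
state=p3 head=-2 tape=[_]#_11001   (p3,_)→(p3,_,right)
state=p3 head=-1 tape=_[#]_11001   (p3,#)→(p3,_,left)
state=p3 head=-2 tape=[_]__11001   (p3,_)→(p3,_,right)
state=p3 head=-1 tape=_[_]_11001   (p3,_)→(p3,_,right)
state=p3 head=0 tape=__[_]11001   (p3,_)→(p3,_,right)
state=p3 head=1 tape=___[1]1001   (p3,1)→(p4,_,right)
state=p4 head=2 tape=____[1]001   (p4,1)→(p0,#,left)
state=p0 head=1 tape=___[_]#001   (p0,_)→(p1,1,left)
state=p1 head=0 tape=__[_]1#001   (p1,_)→(p1,#,right)
state=p1 head=1 tape=__#[1]#001   (p1,1)→(p4,0,left)
state=p4 head=0 tape=__[#]0#001   (p4,#)→(p1,#,left)
state=p1 head=-1 tape=_[_]#0#001   (p1,_)→(p1,#,right)
state=p1 head=0 tape=_#[#]0#001   (p1,#)→(p0,0,right)
state=p0 head=1 tape=_#0[0]#001
Cell 1 holds 0 when M halts.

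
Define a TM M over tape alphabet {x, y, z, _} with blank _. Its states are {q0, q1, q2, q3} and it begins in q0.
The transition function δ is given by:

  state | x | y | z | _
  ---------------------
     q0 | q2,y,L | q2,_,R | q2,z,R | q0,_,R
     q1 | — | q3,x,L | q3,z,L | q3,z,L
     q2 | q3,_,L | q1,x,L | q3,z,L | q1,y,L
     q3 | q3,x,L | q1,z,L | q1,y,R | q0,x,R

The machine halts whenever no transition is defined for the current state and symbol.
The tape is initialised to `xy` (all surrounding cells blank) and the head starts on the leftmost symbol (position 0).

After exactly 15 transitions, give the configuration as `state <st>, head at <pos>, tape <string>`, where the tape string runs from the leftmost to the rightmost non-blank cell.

state q3, head at -3, tape x__zxyy

q0 | _____[x]y   read x → write y, move L, go to q2
q2 | ____[_]yy   read _ → write y, move L, go to q1
q1 | ___[_]yyy   read _ → write z, move L, go to q3
q3 | __[_]zyyy   read _ → write x, move R, go to q0
q0 | __x[z]yyy   read z → write z, move R, go to q2
q2 | __xz[y]yy   read y → write x, move L, go to q1
q1 | __x[z]xyy   read z → write z, move L, go to q3
q3 | __[x]zxyy   read x → write x, move L, go to q3
q3 | _[_]xzxyy   read _ → write x, move R, go to q0
q0 | _x[x]zxyy   read x → write y, move L, go to q2
q2 | _[x]yzxyy   read x → write _, move L, go to q3
q3 | [_]_yzxyy   read _ → write x, move R, go to q0
q0 | x[_]yzxyy   read _ → write _, move R, go to q0
q0 | x_[y]zxyy   read y → write _, move R, go to q2
q2 | x__[z]xyy   read z → write z, move L, go to q3
q3 | x_[_]zxyy
After 15 steps: state q3, head at -3, tape x__zxyy.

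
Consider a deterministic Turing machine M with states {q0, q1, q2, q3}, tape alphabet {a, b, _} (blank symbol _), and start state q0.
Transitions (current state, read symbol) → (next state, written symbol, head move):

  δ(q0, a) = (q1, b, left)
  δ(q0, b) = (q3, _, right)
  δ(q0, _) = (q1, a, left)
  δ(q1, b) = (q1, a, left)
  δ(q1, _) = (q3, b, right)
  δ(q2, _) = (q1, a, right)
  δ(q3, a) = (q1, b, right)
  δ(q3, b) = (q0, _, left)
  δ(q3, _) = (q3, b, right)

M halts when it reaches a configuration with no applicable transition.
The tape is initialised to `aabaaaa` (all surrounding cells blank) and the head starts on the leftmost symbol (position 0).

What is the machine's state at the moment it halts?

q0 | _[a]abaaaa   read a → write b, move left, go to q1
q1 | [_]babaaaa   read _ → write b, move right, go to q3
q3 | b[b]abaaaa   read b → write _, move left, go to q0
q0 | [b]_abaaaa   read b → write _, move right, go to q3
q3 | _[_]abaaaa   read _ → write b, move right, go to q3
q3 | _b[a]baaaa   read a → write b, move right, go to q1
q1 | _bb[b]aaaa   read b → write a, move left, go to q1
q1 | _b[b]aaaaa   read b → write a, move left, go to q1
q1 | _[b]aaaaaa   read b → write a, move left, go to q1
q1 | [_]aaaaaaa   read _ → write b, move right, go to q3
q3 | b[a]aaaaaa   read a → write b, move right, go to q1
q1 | bb[a]aaaaa
No transition is defined for (q1, a); M halts in state q1.

q1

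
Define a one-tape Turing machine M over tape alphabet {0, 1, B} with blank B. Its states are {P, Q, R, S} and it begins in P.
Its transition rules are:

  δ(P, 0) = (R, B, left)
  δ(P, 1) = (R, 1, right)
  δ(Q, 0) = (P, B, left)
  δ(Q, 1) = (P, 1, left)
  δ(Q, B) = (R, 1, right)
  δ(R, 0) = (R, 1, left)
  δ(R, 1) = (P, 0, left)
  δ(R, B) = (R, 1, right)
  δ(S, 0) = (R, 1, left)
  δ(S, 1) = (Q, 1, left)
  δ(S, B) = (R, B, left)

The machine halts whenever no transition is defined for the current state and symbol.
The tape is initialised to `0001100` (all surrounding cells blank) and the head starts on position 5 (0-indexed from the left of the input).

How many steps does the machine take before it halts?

13

P | BB00011[0]0   read 0 → write B, move left, go to R
R | BB0001[1]B0   read 1 → write 0, move left, go to P
P | BB000[1]0B0   read 1 → write 1, move right, go to R
R | BB0001[0]B0   read 0 → write 1, move left, go to R
R | BB000[1]1B0   read 1 → write 0, move left, go to P
P | BB00[0]01B0   read 0 → write B, move left, go to R
R | BB0[0]B01B0   read 0 → write 1, move left, go to R
R | BB[0]1B01B0   read 0 → write 1, move left, go to R
R | B[B]11B01B0   read B → write 1, move right, go to R
R | B1[1]1B01B0   read 1 → write 0, move left, go to P
P | B[1]01B01B0   read 1 → write 1, move right, go to R
R | B1[0]1B01B0   read 0 → write 1, move left, go to R
R | B[1]11B01B0   read 1 → write 0, move left, go to P
P | [B]011B01B0
M halts after 13 transitions.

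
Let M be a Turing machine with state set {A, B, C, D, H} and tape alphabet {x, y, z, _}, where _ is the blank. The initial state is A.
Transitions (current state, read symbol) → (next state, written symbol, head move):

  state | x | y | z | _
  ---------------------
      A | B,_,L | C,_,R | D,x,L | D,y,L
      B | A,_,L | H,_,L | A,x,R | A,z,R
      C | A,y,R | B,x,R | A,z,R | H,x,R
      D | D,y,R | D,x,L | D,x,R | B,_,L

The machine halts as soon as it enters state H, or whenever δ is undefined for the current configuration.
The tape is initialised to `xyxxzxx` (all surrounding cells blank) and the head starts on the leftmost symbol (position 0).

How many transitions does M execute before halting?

state=A head=0 tape=___[x]yxxzxx_   (A,x)→(B,_,L)
state=B head=-1 tape=__[_]_yxxzxx_   (B,_)→(A,z,R)
state=A head=0 tape=__z[_]yxxzxx_   (A,_)→(D,y,L)
state=D head=-1 tape=__[z]yyxxzxx_   (D,z)→(D,x,R)
state=D head=0 tape=__x[y]yxxzxx_   (D,y)→(D,x,L)
state=D head=-1 tape=__[x]xyxxzxx_   (D,x)→(D,y,R)
state=D head=0 tape=__y[x]yxxzxx_   (D,x)→(D,y,R)
state=D head=1 tape=__yy[y]xxzxx_   (D,y)→(D,x,L)
state=D head=0 tape=__y[y]xxxzxx_   (D,y)→(D,x,L)
state=D head=-1 tape=__[y]xxxxzxx_   (D,y)→(D,x,L)
state=D head=-2 tape=_[_]xxxxxzxx_   (D,_)→(B,_,L)
state=B head=-3 tape=[_]_xxxxxzxx_   (B,_)→(A,z,R)
state=A head=-2 tape=z[_]xxxxxzxx_   (A,_)→(D,y,L)
state=D head=-3 tape=[z]yxxxxxzxx_   (D,z)→(D,x,R)
state=D head=-2 tape=x[y]xxxxxzxx_   (D,y)→(D,x,L)
state=D head=-3 tape=[x]xxxxxxzxx_   (D,x)→(D,y,R)
state=D head=-2 tape=y[x]xxxxxzxx_   (D,x)→(D,y,R)
state=D head=-1 tape=yy[x]xxxxzxx_   (D,x)→(D,y,R)
state=D head=0 tape=yyy[x]xxxzxx_   (D,x)→(D,y,R)
state=D head=1 tape=yyyy[x]xxzxx_   (D,x)→(D,y,R)
state=D head=2 tape=yyyyy[x]xzxx_   (D,x)→(D,y,R)
state=D head=3 tape=yyyyyy[x]zxx_   (D,x)→(D,y,R)
state=D head=4 tape=yyyyyyy[z]xx_   (D,z)→(D,x,R)
state=D head=5 tape=yyyyyyyx[x]x_   (D,x)→(D,y,R)
state=D head=6 tape=yyyyyyyxy[x]_   (D,x)→(D,y,R)
state=D head=7 tape=yyyyyyyxyy[_]   (D,_)→(B,_,L)
state=B head=6 tape=yyyyyyyxy[y]_   (B,y)→(H,_,L)
state=H head=5 tape=yyyyyyyx[y]__
M halts after 27 transitions.

27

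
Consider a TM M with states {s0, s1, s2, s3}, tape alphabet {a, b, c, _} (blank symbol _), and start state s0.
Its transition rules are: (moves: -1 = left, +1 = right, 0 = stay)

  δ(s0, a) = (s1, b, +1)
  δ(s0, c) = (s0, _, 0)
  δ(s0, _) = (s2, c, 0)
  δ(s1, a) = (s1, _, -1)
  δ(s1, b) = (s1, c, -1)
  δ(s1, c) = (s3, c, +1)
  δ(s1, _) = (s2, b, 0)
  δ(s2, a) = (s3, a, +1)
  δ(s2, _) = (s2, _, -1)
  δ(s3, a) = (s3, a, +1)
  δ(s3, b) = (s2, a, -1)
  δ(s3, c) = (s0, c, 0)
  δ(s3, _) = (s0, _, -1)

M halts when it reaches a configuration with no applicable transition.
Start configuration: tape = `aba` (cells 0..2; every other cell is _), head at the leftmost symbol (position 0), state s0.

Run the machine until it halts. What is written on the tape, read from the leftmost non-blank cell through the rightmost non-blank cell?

s0 | _[a]ba   read a → write b, move +1, go to s1
s1 | _b[b]a   read b → write c, move -1, go to s1
s1 | _[b]ca   read b → write c, move -1, go to s1
s1 | [_]cca   read _ → write b, move 0, go to s2
s2 | [b]cca
The non-blank tape span at halt is bcca.

bcca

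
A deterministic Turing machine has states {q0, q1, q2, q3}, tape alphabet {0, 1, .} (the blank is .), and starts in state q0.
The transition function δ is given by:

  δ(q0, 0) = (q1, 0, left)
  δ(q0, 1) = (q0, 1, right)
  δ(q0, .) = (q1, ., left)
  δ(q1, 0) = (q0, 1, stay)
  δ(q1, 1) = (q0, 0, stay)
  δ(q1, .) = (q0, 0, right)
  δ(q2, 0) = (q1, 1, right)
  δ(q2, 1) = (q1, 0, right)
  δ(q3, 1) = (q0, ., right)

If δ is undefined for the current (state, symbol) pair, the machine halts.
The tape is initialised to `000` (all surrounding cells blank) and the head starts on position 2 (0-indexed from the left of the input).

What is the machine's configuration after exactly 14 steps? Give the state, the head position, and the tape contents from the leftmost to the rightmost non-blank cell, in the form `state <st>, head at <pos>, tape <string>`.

state=q0 head=2 tape=.00[0]   (q0,0)→(q1,0,left)
state=q1 head=1 tape=.0[0]0   (q1,0)→(q0,1,stay)
state=q0 head=1 tape=.0[1]0   (q0,1)→(q0,1,right)
state=q0 head=2 tape=.01[0]   (q0,0)→(q1,0,left)
state=q1 head=1 tape=.0[1]0   (q1,1)→(q0,0,stay)
state=q0 head=1 tape=.0[0]0   (q0,0)→(q1,0,left)
state=q1 head=0 tape=.[0]00   (q1,0)→(q0,1,stay)
state=q0 head=0 tape=.[1]00   (q0,1)→(q0,1,right)
state=q0 head=1 tape=.1[0]0   (q0,0)→(q1,0,left)
state=q1 head=0 tape=.[1]00   (q1,1)→(q0,0,stay)
state=q0 head=0 tape=.[0]00   (q0,0)→(q1,0,left)
state=q1 head=-1 tape=[.]000   (q1,.)→(q0,0,right)
state=q0 head=0 tape=0[0]00   (q0,0)→(q1,0,left)
state=q1 head=-1 tape=[0]000   (q1,0)→(q0,1,stay)
state=q0 head=-1 tape=[1]000
After 14 steps: state q0, head at -1, tape 1000.

state q0, head at -1, tape 1000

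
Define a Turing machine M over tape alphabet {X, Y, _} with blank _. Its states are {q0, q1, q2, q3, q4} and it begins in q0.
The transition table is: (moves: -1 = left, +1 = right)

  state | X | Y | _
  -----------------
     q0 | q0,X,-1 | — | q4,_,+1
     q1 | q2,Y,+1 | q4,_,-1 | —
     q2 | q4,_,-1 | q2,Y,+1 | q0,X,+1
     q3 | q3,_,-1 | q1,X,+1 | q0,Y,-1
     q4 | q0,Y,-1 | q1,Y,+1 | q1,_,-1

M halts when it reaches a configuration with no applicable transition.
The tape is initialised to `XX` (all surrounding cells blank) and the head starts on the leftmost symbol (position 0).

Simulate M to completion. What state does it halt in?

state=q0 head=0 tape=_[X]X___   (q0,X)→(q0,X,-1)
state=q0 head=-1 tape=[_]XX___   (q0,_)→(q4,_,+1)
state=q4 head=0 tape=_[X]X___   (q4,X)→(q0,Y,-1)
state=q0 head=-1 tape=[_]YX___   (q0,_)→(q4,_,+1)
state=q4 head=0 tape=_[Y]X___   (q4,Y)→(q1,Y,+1)
state=q1 head=1 tape=_Y[X]___   (q1,X)→(q2,Y,+1)
state=q2 head=2 tape=_YY[_]__   (q2,_)→(q0,X,+1)
state=q0 head=3 tape=_YYX[_]_   (q0,_)→(q4,_,+1)
state=q4 head=4 tape=_YYX_[_]   (q4,_)→(q1,_,-1)
state=q1 head=3 tape=_YYX[_]_
No transition is defined for (q1, _); M halts in state q1.

q1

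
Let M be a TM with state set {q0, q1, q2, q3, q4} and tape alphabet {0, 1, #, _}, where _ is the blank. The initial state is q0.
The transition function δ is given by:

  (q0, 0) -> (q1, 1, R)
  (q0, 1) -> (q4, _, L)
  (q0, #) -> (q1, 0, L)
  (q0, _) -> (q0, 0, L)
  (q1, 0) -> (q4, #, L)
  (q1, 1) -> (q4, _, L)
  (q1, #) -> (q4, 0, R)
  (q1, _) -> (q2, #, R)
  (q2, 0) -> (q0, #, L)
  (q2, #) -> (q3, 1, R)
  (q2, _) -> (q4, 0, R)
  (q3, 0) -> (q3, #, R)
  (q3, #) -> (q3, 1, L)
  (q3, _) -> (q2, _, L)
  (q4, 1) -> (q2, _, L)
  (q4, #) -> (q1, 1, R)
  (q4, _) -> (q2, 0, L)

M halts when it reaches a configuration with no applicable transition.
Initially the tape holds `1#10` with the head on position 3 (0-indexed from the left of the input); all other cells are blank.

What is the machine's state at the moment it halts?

q2

q0 | 1#1[0]___   read 0 → write 1, move R, go to q1
q1 | 1#11[_]__   read _ → write #, move R, go to q2
q2 | 1#11#[_]_   read _ → write 0, move R, go to q4
q4 | 1#11#0[_]   read _ → write 0, move L, go to q2
q2 | 1#11#[0]0   read 0 → write #, move L, go to q0
q0 | 1#11[#]#0   read # → write 0, move L, go to q1
q1 | 1#1[1]0#0   read 1 → write _, move L, go to q4
q4 | 1#[1]_0#0   read 1 → write _, move L, go to q2
q2 | 1[#]__0#0   read # → write 1, move R, go to q3
q3 | 11[_]_0#0   read _ → write _, move L, go to q2
q2 | 1[1]__0#0
No transition is defined for (q2, 1); M halts in state q2.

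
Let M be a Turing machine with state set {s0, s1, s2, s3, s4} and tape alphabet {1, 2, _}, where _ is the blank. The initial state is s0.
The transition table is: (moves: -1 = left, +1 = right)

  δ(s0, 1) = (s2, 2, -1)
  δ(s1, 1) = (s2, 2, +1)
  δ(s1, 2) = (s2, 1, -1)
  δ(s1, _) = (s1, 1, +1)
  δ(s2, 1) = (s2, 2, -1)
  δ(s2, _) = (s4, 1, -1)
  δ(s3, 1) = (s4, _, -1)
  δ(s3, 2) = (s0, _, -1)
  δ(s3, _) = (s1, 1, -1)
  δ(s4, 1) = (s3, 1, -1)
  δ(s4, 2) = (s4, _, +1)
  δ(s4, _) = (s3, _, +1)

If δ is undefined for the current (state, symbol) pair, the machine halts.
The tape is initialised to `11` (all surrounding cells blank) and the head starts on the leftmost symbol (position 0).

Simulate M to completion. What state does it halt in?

state=s0 head=0 tape=__[1]1   (s0,1)→(s2,2,-1)
state=s2 head=-1 tape=_[_]21   (s2,_)→(s4,1,-1)
state=s4 head=-2 tape=[_]121   (s4,_)→(s3,_,+1)
state=s3 head=-1 tape=_[1]21   (s3,1)→(s4,_,-1)
state=s4 head=-2 tape=[_]_21   (s4,_)→(s3,_,+1)
state=s3 head=-1 tape=_[_]21   (s3,_)→(s1,1,-1)
state=s1 head=-2 tape=[_]121   (s1,_)→(s1,1,+1)
state=s1 head=-1 tape=1[1]21   (s1,1)→(s2,2,+1)
state=s2 head=0 tape=12[2]1
No transition is defined for (s2, 2); M halts in state s2.

s2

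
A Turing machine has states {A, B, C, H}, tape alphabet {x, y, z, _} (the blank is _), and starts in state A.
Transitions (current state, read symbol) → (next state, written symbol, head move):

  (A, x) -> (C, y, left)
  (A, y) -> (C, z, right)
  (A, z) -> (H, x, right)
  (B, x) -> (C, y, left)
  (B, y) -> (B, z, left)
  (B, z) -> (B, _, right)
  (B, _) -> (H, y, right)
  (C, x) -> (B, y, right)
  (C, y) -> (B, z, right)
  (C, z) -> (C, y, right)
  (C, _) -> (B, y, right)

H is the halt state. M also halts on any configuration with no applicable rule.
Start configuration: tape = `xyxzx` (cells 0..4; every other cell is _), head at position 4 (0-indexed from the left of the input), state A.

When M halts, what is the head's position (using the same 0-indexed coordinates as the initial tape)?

state=A head=4 tape=xyxz[x]__   (A,x)→(C,y,left)
state=C head=3 tape=xyx[z]y__   (C,z)→(C,y,right)
state=C head=4 tape=xyxy[y]__   (C,y)→(B,z,right)
state=B head=5 tape=xyxyz[_]_   (B,_)→(H,y,right)
state=H head=6 tape=xyxyzy[_]
At halt the head is at cell 6.

6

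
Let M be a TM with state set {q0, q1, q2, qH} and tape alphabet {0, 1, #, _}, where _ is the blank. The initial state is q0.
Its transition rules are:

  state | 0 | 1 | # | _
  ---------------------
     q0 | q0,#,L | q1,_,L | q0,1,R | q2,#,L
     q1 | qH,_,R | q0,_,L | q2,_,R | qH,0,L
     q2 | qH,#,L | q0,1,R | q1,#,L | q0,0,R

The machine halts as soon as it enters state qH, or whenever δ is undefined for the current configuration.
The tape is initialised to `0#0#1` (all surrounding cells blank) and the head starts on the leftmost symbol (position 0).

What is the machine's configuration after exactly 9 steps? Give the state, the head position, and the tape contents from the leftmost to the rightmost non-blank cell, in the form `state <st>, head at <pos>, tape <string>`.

state=q0 head=0 tape=__[0]#0#1   (q0,0)→(q0,#,L)
state=q0 head=-1 tape=_[_]##0#1   (q0,_)→(q2,#,L)
state=q2 head=-2 tape=[_]###0#1   (q2,_)→(q0,0,R)
state=q0 head=-1 tape=0[#]##0#1   (q0,#)→(q0,1,R)
state=q0 head=0 tape=01[#]#0#1   (q0,#)→(q0,1,R)
state=q0 head=1 tape=011[#]0#1   (q0,#)→(q0,1,R)
state=q0 head=2 tape=0111[0]#1   (q0,0)→(q0,#,L)
state=q0 head=1 tape=011[1]##1   (q0,1)→(q1,_,L)
state=q1 head=0 tape=01[1]_##1   (q1,1)→(q0,_,L)
state=q0 head=-1 tape=0[1]__##1
After 9 steps: state q0, head at -1, tape 01__##1.

state q0, head at -1, tape 01__##1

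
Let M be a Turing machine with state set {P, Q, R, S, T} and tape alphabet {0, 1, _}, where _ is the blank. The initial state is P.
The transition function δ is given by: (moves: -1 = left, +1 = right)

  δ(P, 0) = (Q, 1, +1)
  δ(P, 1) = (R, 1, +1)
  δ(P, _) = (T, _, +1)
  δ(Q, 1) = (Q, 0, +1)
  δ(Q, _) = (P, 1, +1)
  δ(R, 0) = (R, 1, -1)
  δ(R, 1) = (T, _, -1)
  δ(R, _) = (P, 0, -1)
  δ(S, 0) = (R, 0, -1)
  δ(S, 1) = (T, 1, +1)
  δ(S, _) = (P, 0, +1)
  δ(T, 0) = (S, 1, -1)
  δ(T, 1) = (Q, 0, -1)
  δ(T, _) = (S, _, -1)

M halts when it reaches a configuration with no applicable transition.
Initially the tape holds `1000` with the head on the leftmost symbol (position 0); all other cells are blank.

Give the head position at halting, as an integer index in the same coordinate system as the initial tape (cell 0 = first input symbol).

2

state=P head=0 tape=__[1]000   (P,1)→(R,1,+1)
state=R head=1 tape=__1[0]00   (R,0)→(R,1,-1)
state=R head=0 tape=__[1]100   (R,1)→(T,_,-1)
state=T head=-1 tape=_[_]_100   (T,_)→(S,_,-1)
state=S head=-2 tape=[_]__100   (S,_)→(P,0,+1)
state=P head=-1 tape=0[_]_100   (P,_)→(T,_,+1)
state=T head=0 tape=0_[_]100   (T,_)→(S,_,-1)
state=S head=-1 tape=0[_]_100   (S,_)→(P,0,+1)
state=P head=0 tape=00[_]100   (P,_)→(T,_,+1)
state=T head=1 tape=00_[1]00   (T,1)→(Q,0,-1)
state=Q head=0 tape=00[_]000   (Q,_)→(P,1,+1)
state=P head=1 tape=001[0]00   (P,0)→(Q,1,+1)
state=Q head=2 tape=0011[0]0
At halt the head is at cell 2.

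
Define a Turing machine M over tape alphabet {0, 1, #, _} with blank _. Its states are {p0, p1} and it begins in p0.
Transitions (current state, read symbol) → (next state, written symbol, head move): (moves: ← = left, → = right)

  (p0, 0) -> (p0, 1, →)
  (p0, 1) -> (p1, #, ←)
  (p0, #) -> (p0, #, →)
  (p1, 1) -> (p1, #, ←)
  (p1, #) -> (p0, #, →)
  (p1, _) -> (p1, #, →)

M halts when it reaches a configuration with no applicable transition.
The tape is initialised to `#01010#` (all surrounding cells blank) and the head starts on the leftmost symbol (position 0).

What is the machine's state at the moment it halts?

p0

p0 | [#]01010#_   read # → write #, move →, go to p0
p0 | #[0]1010#_   read 0 → write 1, move →, go to p0
p0 | #1[1]010#_   read 1 → write #, move ←, go to p1
p1 | #[1]#010#_   read 1 → write #, move ←, go to p1
p1 | [#]##010#_   read # → write #, move →, go to p0
p0 | #[#]#010#_   read # → write #, move →, go to p0
p0 | ##[#]010#_   read # → write #, move →, go to p0
p0 | ###[0]10#_   read 0 → write 1, move →, go to p0
p0 | ###1[1]0#_   read 1 → write #, move ←, go to p1
p1 | ###[1]#0#_   read 1 → write #, move ←, go to p1
p1 | ##[#]##0#_   read # → write #, move →, go to p0
p0 | ###[#]#0#_   read # → write #, move →, go to p0
p0 | ####[#]0#_   read # → write #, move →, go to p0
p0 | #####[0]#_   read 0 → write 1, move →, go to p0
p0 | #####1[#]_   read # → write #, move →, go to p0
p0 | #####1#[_]
No transition is defined for (p0, _); M halts in state p0.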